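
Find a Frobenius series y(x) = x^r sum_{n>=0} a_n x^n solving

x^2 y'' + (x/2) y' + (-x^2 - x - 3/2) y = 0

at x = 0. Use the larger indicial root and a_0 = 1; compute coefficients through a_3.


Write in Frobenius form y'' + (p(x)/x) y' + (q(x)/x^2) y = 0:
  p(x) = 1/2,  q(x) = -x^2 - x - 3/2.
Indicial equation: r(r-1) + (1/2) r + (-3/2) = 0 -> roots r_1 = 3/2, r_2 = -1.
Take r = r_1 = 3/2. Let y(x) = x^r sum_{n>=0} a_n x^n with a_0 = 1.
Substitute y = x^r sum a_n x^n and match x^{r+n}. The recurrence is
  D(n) a_n - 1 a_{n-1} - 1 a_{n-2} = 0,  where D(n) = (r+n)(r+n-1) + (1/2)(r+n) + (-3/2).
  a_n = [1 a_{n-1} + 1 a_{n-2}] / D(n).
Since the indicial polynomial factors as (r - r_1)(r - r_2), D(n) = (r_1 + n - r_1)(r_1 + n - r_2) = n(n + 5/2).
Evaluating step by step (a_0 = 1):
  n = 1: D(1) = 1(1 + 5/2) = 7/2; numerator = 1(1) = 1; a_1 = (1)/(7/2) = 2/7
  n = 2: D(2) = 2(2 + 5/2) = 9; numerator = 1(2/7) + 1(1) = 9/7; a_2 = (9/7)/(9) = 1/7
  n = 3: D(3) = 3(3 + 5/2) = 33/2; numerator = 1(1/7) + 1(2/7) = 3/7; a_3 = (3/7)/(33/2) = 2/77

r = 3/2; a_0 = 1; a_1 = 2/7; a_2 = 1/7; a_3 = 2/77


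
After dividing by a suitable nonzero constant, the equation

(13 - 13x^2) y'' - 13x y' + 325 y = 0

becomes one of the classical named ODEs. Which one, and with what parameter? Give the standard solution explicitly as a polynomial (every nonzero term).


All three coefficients share the factor 13; dividing through by 13 gives  (1 - x^2) y'' - x y' + 25 y = 0.
This matches the Chebyshev equation (1 - x^2) y'' - x y' + n^2 y = 0 (note the -x y' term, not -2x y') with n^2 = 25, so n = 5; the polynomial solution is T_5(x).
With y = sum_k a_k x^k, matching x^k gives (k+2)(k+1) a_{k+2} = (k^2 - n^2) a_k = (k - 5)(k + 5) a_k. The right side vanishes at k = 5, so the series with the parity of 5 terminates at degree 5.
Standard normalization: leading coefficient of T_n is 2^(n-1), so a_5 = 2^4 = 16. Work downward with a_k = (k+1)(k+2) a_{k+2} / ((k - 5)(k + 5)):
  a_3 = (4)(5)(16) / ((3 - 5)(3 + 5)) = 320/(-16) = -20
  a_1 = (2)(3)(-20) / ((1 - 5)(1 + 5)) = -120/(-24) = 5
Hence T_5(x) = 16 x^5 - 20 x^3 + 5 x.

T_5(x); series = 16 x^5 - 20 x^3 + 5 x


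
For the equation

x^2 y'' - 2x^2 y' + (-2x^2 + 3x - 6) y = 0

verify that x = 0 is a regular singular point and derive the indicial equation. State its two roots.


Divide by x^2 to reach normal form y'' + P_1(x) y' + P_2(x) y = 0 with P_1(x) = -2 and P_2(x) = -2 + 3/x - 6/x^2.
x = 0 is a singular point because the y-coefficient -2 + 3/x - 6/x^2 has a pole at x = 0.
It is a regular singular point because x P_1(x) = p(x) = -2x and x^2 P_2(x) = q(x) = -2x^2 + 3x - 6 are polynomials, hence analytic at x = 0.
p(0) = 0,  q(0) = -6.
Indicial equation: r(r-1) + p(0) r + q(0) = 0, i.e. r^2 + (p(0) - 1) r + q(0) = 0, i.e. r^2 - 1 r - 6 = 0.
Discriminant: (-1)^2 - 4(-6) = 25, so r = (1 ± 5)/2.
Solving: r_1 = 3, r_2 = -2.

indicial: r^2 - 1 r - 6 = 0; roots r_1 = 3, r_2 = -2


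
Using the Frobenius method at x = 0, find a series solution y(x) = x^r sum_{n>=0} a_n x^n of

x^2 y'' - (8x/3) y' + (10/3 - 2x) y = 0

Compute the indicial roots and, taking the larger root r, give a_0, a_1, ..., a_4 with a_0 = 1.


Write in Frobenius form y'' + (p(x)/x) y' + (q(x)/x^2) y = 0:
  p(x) = -8/3,  q(x) = 10/3 - 2x.
Indicial equation: r(r-1) + (-8/3) r + (10/3) = 0 -> roots r_1 = 2, r_2 = 5/3.
Take r = r_1 = 2. Let y(x) = x^r sum_{n>=0} a_n x^n with a_0 = 1.
Substitute y = x^r sum a_n x^n and match x^{r+n}. The recurrence is
  D(n) a_n - 2 a_{n-1} = 0,  where D(n) = (r+n)(r+n-1) + (-8/3)(r+n) + (10/3).
  a_n = 2 / D(n) * a_{n-1}.
Since the indicial polynomial factors as (r - r_1)(r - r_2), D(n) = (r_1 + n - r_1)(r_1 + n - r_2) = n(n + 1/3).
Evaluating step by step (a_0 = 1):
  n = 1: D(1) = 1(1 + 1/3) = 4/3; numerator = 2(1) = 2; a_1 = (2)/(4/3) = 3/2
  n = 2: D(2) = 2(2 + 1/3) = 14/3; numerator = 2(3/2) = 3; a_2 = (3)/(14/3) = 9/14
  n = 3: D(3) = 3(3 + 1/3) = 10; numerator = 2(9/14) = 9/7; a_3 = (9/7)/(10) = 9/70
  n = 4: D(4) = 4(4 + 1/3) = 52/3; numerator = 2(9/70) = 9/35; a_4 = (9/35)/(52/3) = 27/1820

r = 2; a_0 = 1; a_1 = 3/2; a_2 = 9/14; a_3 = 9/70; a_4 = 27/1820


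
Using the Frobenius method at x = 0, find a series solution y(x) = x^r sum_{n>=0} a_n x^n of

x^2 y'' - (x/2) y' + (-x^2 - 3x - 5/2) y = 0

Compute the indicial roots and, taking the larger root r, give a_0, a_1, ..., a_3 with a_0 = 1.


Write in Frobenius form y'' + (p(x)/x) y' + (q(x)/x^2) y = 0:
  p(x) = -1/2,  q(x) = -x^2 - 3x - 5/2.
Indicial equation: r(r-1) + (-1/2) r + (-5/2) = 0 -> roots r_1 = 5/2, r_2 = -1.
Take r = r_1 = 5/2. Let y(x) = x^r sum_{n>=0} a_n x^n with a_0 = 1.
Substitute y = x^r sum a_n x^n and match x^{r+n}. The recurrence is
  D(n) a_n - 3 a_{n-1} - 1 a_{n-2} = 0,  where D(n) = (r+n)(r+n-1) + (-1/2)(r+n) + (-5/2).
  a_n = [3 a_{n-1} + 1 a_{n-2}] / D(n).
Since the indicial polynomial factors as (r - r_1)(r - r_2), D(n) = (r_1 + n - r_1)(r_1 + n - r_2) = n(n + 7/2).
Evaluating step by step (a_0 = 1):
  n = 1: D(1) = 1(1 + 7/2) = 9/2; numerator = 3(1) = 3; a_1 = (3)/(9/2) = 2/3
  n = 2: D(2) = 2(2 + 7/2) = 11; numerator = 3(2/3) + 1(1) = 3; a_2 = (3)/(11) = 3/11
  n = 3: D(3) = 3(3 + 7/2) = 39/2; numerator = 3(3/11) + 1(2/3) = 49/33; a_3 = (49/33)/(39/2) = 98/1287

r = 5/2; a_0 = 1; a_1 = 2/3; a_2 = 3/11; a_3 = 98/1287


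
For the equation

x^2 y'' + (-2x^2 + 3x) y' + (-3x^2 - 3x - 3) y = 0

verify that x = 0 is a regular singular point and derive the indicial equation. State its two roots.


Divide by x^2 to reach normal form y'' + P_1(x) y' + P_2(x) y = 0 with P_1(x) = -2 + 3/x and P_2(x) = -3 - 3/x - 3/x^2.
x = 0 is a singular point because the y'-coefficient -2 + 3/x has a pole at x = 0 and the y-coefficient -3 - 3/x - 3/x^2 has a pole at x = 0.
It is a regular singular point because x P_1(x) = p(x) = 3 - 2x and x^2 P_2(x) = q(x) = -3x^2 - 3x - 3 are polynomials, hence analytic at x = 0.
p(0) = 3,  q(0) = -3.
Indicial equation: r(r-1) + p(0) r + q(0) = 0, i.e. r^2 + (p(0) - 1) r + q(0) = 0, i.e. r^2 + 2 r - 3 = 0.
Discriminant: (2)^2 - 4(-3) = 16, so r = (-2 ± 4)/2.
Solving: r_1 = 1, r_2 = -3.

indicial: r^2 + 2 r - 3 = 0; roots r_1 = 1, r_2 = -3


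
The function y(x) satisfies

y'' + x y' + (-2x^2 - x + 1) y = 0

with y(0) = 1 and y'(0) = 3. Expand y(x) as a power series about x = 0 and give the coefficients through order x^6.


Ansatz: y(x) = sum_{n>=0} a_n x^n, so y'(x) = sum_{n>=1} n a_n x^(n-1) and y''(x) = sum_{n>=2} n(n-1) a_n x^(n-2).
Substitute into P(x) y'' + Q(x) y' + R(x) y = 0 with P(x) = 1, Q(x) = x, R(x) = -2x^2 - x + 1, and match powers of x.
Initial conditions: a_0 = 1, a_1 = 3.
Setting the coefficient of each power of x to zero and solving order by order (substituting the coefficients already found):
  x^0: 2 a_2 + a_0 = 0  ->  2 a_2 = -a_0 = -1  ->  a_2 = -1/2
  x^1: 6 a_3 + 2 a_1 - a_0 = 0  ->  6 a_3 = -2 a_1 + a_0 = -5  ->  a_3 = -5/6
  x^2: 12 a_4 + 3 a_2 - a_1 - 2 a_0 = 0  ->  12 a_4 = -3 a_2 + a_1 + 2 a_0 = 13/2  ->  a_4 = 13/24
  x^3: 20 a_5 + 4 a_3 - a_2 - 2 a_1 = 0  ->  20 a_5 = -4 a_3 + a_2 + 2 a_1 = 53/6  ->  a_5 = 53/120
  x^4: 30 a_6 + 5 a_4 - a_3 - 2 a_2 = 0  ->  30 a_6 = -5 a_4 + a_3 + 2 a_2 = -109/24  ->  a_6 = -109/720
Truncated series: y(x) = 1 + 3 x - (1/2) x^2 - (5/6) x^3 + (13/24) x^4 + (53/120) x^5 - (109/720) x^6 + O(x^7).

a_0 = 1; a_1 = 3; a_2 = -1/2; a_3 = -5/6; a_4 = 13/24; a_5 = 53/120; a_6 = -109/720


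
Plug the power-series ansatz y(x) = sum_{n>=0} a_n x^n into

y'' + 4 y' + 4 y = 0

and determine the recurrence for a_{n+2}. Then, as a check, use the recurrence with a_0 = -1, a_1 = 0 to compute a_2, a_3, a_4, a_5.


Substitute y = sum_n a_n x^n.
y''(x) has coefficient (n+2)(n+1) a_{n+2} at x^n;
4 y'(x) has coefficient 4 (n+1) a_{n+1} at x^n;
4 y(x) has coefficient 4 a_n at x^n.
Matching x^n: (n+2)(n+1) a_{n+2} + 4 (n+1) a_{n+1} + 4 a_n = 0.
Thus a_{n+2} = [-4 (n+1) a_{n+1} - 4 a_n] / ((n+1)(n+2)).

Check with a_0 = -1, a_1 = 0 (apply the recurrence for n = 0, 1, 2, 3): a_0 = -1, a_1 = 0, a_2 = 2, a_3 = -8/3, a_4 = 2, a_5 = -16/15.

a_(n+2) = [-4 (n+1) a_(n+1) - 4 a_n] / ((n+1)(n+2)); check: a_0 = -1, a_1 = 0, a_2 = 2, a_3 = -8/3, a_4 = 2, a_5 = -16/15


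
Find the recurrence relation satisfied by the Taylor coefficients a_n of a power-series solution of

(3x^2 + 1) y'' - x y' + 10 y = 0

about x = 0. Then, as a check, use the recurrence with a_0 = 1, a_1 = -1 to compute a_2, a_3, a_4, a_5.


Substitute y = sum_n a_n x^n.
(1 + 3 x^2) y'' contributes (n+2)(n+1) a_{n+2} + 3 n(n-1) a_n at x^n.
-x y'(x) contributes -n a_n at x^n.
10 y(x) contributes 10 a_n at x^n.
Matching x^n: (n+2)(n+1) a_{n+2} + (3 n(n-1) - n + 10) a_n = 0.
Thus a_{n+2} = (-3 n(n-1) + n - 10) / ((n+1)(n+2)) * a_n.

Check with a_0 = 1, a_1 = -1 (apply the recurrence for n = 0, 1, 2, 3): a_0 = 1, a_1 = -1, a_2 = -5, a_3 = 3/2, a_4 = 35/6, a_5 = -15/8.

a_(n+2) = (-3 n(n-1) + n - 10) / ((n+1)(n+2)) * a_n; check: a_0 = 1, a_1 = -1, a_2 = -5, a_3 = 3/2, a_4 = 35/6, a_5 = -15/8


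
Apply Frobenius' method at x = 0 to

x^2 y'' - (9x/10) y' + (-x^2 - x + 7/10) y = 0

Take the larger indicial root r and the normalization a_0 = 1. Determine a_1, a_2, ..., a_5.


Write in Frobenius form y'' + (p(x)/x) y' + (q(x)/x^2) y = 0:
  p(x) = -9/10,  q(x) = -x^2 - x + 7/10.
Indicial equation: r(r-1) + (-9/10) r + (7/10) = 0 -> roots r_1 = 7/5, r_2 = 1/2.
Take r = r_1 = 7/5. Let y(x) = x^r sum_{n>=0} a_n x^n with a_0 = 1.
Substitute y = x^r sum a_n x^n and match x^{r+n}. The recurrence is
  D(n) a_n - 1 a_{n-1} - 1 a_{n-2} = 0,  where D(n) = (r+n)(r+n-1) + (-9/10)(r+n) + (7/10).
  a_n = [1 a_{n-1} + 1 a_{n-2}] / D(n).
Since the indicial polynomial factors as (r - r_1)(r - r_2), D(n) = (r_1 + n - r_1)(r_1 + n - r_2) = n(n + 9/10).
Evaluating step by step (a_0 = 1):
  n = 1: D(1) = 1(1 + 9/10) = 19/10; numerator = 1(1) = 1; a_1 = (1)/(19/10) = 10/19
  n = 2: D(2) = 2(2 + 9/10) = 29/5; numerator = 1(10/19) + 1(1) = 29/19; a_2 = (29/19)/(29/5) = 5/19
  n = 3: D(3) = 3(3 + 9/10) = 117/10; numerator = 1(5/19) + 1(10/19) = 15/19; a_3 = (15/19)/(117/10) = 50/741
  n = 4: D(4) = 4(4 + 9/10) = 98/5; numerator = 1(50/741) + 1(5/19) = 245/741; a_4 = (245/741)/(98/5) = 25/1482
  n = 5: D(5) = 5(5 + 9/10) = 59/2; numerator = 1(25/1482) + 1(50/741) = 125/1482; a_5 = (125/1482)/(59/2) = 125/43719

r = 7/5; a_0 = 1; a_1 = 10/19; a_2 = 5/19; a_3 = 50/741; a_4 = 25/1482; a_5 = 125/43719


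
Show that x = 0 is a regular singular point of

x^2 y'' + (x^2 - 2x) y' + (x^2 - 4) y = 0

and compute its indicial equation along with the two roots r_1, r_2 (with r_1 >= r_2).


Divide by x^2 to reach normal form y'' + P_1(x) y' + P_2(x) y = 0 with P_1(x) = 1 - 2/x and P_2(x) = 1 - 4/x^2.
x = 0 is a singular point because the y'-coefficient 1 - 2/x has a pole at x = 0 and the y-coefficient 1 - 4/x^2 has a pole at x = 0.
It is a regular singular point because x P_1(x) = p(x) = x - 2 and x^2 P_2(x) = q(x) = x^2 - 4 are polynomials, hence analytic at x = 0.
p(0) = -2,  q(0) = -4.
Indicial equation: r(r-1) + p(0) r + q(0) = 0, i.e. r^2 + (p(0) - 1) r + q(0) = 0, i.e. r^2 - 3 r - 4 = 0.
Discriminant: (-3)^2 - 4(-4) = 25, so r = (3 ± 5)/2.
Solving: r_1 = 4, r_2 = -1.

indicial: r^2 - 3 r - 4 = 0; roots r_1 = 4, r_2 = -1


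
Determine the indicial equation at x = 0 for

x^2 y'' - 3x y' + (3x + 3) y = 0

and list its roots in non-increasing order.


Divide by x^2 to reach normal form y'' + P_1(x) y' + P_2(x) y = 0 with P_1(x) = -3/x and P_2(x) = 3/x + 3/x^2.
x = 0 is a singular point because the y'-coefficient -3/x has a pole at x = 0 and the y-coefficient 3/x + 3/x^2 has a pole at x = 0.
It is a regular singular point because x P_1(x) = p(x) = -3 and x^2 P_2(x) = q(x) = 3x + 3 are polynomials, hence analytic at x = 0.
p(0) = -3,  q(0) = 3.
Indicial equation: r(r-1) + p(0) r + q(0) = 0, i.e. r^2 + (p(0) - 1) r + q(0) = 0, i.e. r^2 - 4 r + 3 = 0.
Discriminant: (-4)^2 - 4(3) = 4, so r = (4 ± 2)/2.
Solving: r_1 = 3, r_2 = 1.

indicial: r^2 - 4 r + 3 = 0; roots r_1 = 3, r_2 = 1


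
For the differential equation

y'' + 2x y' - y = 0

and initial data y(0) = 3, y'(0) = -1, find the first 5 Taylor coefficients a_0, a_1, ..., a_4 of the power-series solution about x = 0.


Ansatz: y(x) = sum_{n>=0} a_n x^n, so y'(x) = sum_{n>=1} n a_n x^(n-1) and y''(x) = sum_{n>=2} n(n-1) a_n x^(n-2).
Substitute into P(x) y'' + Q(x) y' + R(x) y = 0 with P(x) = 1, Q(x) = 2x, R(x) = -1, and match powers of x.
Initial conditions: a_0 = 3, a_1 = -1.
Setting the coefficient of each power of x to zero and solving order by order (substituting the coefficients already found):
  x^0: 2 a_2 - a_0 = 0  ->  2 a_2 = a_0 = 3  ->  a_2 = 3/2
  x^1: 6 a_3 + a_1 = 0  ->  6 a_3 = -a_1 = 1  ->  a_3 = 1/6
  x^2: 12 a_4 + 3 a_2 = 0  ->  12 a_4 = -3 a_2 = -9/2  ->  a_4 = -3/8
Truncated series: y(x) = 3 - x + (3/2) x^2 + (1/6) x^3 - (3/8) x^4 + O(x^5).

a_0 = 3; a_1 = -1; a_2 = 3/2; a_3 = 1/6; a_4 = -3/8


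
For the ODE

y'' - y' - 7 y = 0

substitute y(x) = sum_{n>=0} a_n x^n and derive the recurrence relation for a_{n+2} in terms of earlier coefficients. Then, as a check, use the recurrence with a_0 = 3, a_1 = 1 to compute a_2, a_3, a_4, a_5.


Substitute y = sum_n a_n x^n.
y''(x) has coefficient (n+2)(n+1) a_{n+2} at x^n;
-y'(x) has coefficient -(n+1) a_{n+1} at x^n;
-7 y(x) has coefficient -7 a_n at x^n.
Matching x^n: (n+2)(n+1) a_{n+2} - (n+1) a_{n+1} - 7 a_n = 0.
Thus a_{n+2} = [(n+1) a_{n+1} + 7 a_n] / ((n+1)(n+2)).

Check with a_0 = 3, a_1 = 1 (apply the recurrence for n = 0, 1, 2, 3): a_0 = 3, a_1 = 1, a_2 = 11, a_3 = 29/6, a_4 = 61/8, a_5 = 193/60.

a_(n+2) = [(n+1) a_(n+1) + 7 a_n] / ((n+1)(n+2)); check: a_0 = 3, a_1 = 1, a_2 = 11, a_3 = 29/6, a_4 = 61/8, a_5 = 193/60


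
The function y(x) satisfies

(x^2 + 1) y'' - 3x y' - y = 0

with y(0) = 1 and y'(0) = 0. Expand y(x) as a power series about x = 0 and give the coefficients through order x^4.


Ansatz: y(x) = sum_{n>=0} a_n x^n, so y'(x) = sum_{n>=1} n a_n x^(n-1) and y''(x) = sum_{n>=2} n(n-1) a_n x^(n-2).
Substitute into P(x) y'' + Q(x) y' + R(x) y = 0 with P(x) = x^2 + 1, Q(x) = -3x, R(x) = -1, and match powers of x.
Initial conditions: a_0 = 1, a_1 = 0.
Setting the coefficient of each power of x to zero and solving order by order (substituting the coefficients already found):
  x^0: 2 a_2 - a_0 = 0  ->  2 a_2 = a_0 = 1  ->  a_2 = 1/2
  x^1: 6 a_3 - 4 a_1 = 0  ->  6 a_3 = 4 a_1 = 0  ->  a_3 = 0
  x^2: 12 a_4 - 5 a_2 = 0  ->  12 a_4 = 5 a_2 = 5/2  ->  a_4 = 5/24
Truncated series: y(x) = 1 + (1/2) x^2 + (5/24) x^4 + O(x^5).

a_0 = 1; a_1 = 0; a_2 = 1/2; a_3 = 0; a_4 = 5/24


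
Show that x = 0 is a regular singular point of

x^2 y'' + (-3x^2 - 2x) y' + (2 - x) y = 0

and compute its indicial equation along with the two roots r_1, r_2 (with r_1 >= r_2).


Divide by x^2 to reach normal form y'' + P_1(x) y' + P_2(x) y = 0 with P_1(x) = -3 - 2/x and P_2(x) = -1/x + 2/x^2.
x = 0 is a singular point because the y'-coefficient -3 - 2/x has a pole at x = 0 and the y-coefficient -1/x + 2/x^2 has a pole at x = 0.
It is a regular singular point because x P_1(x) = p(x) = -3x - 2 and x^2 P_2(x) = q(x) = 2 - x are polynomials, hence analytic at x = 0.
p(0) = -2,  q(0) = 2.
Indicial equation: r(r-1) + p(0) r + q(0) = 0, i.e. r^2 + (p(0) - 1) r + q(0) = 0, i.e. r^2 - 3 r + 2 = 0.
Discriminant: (-3)^2 - 4(2) = 1, so r = (3 ± 1)/2.
Solving: r_1 = 2, r_2 = 1.

indicial: r^2 - 3 r + 2 = 0; roots r_1 = 2, r_2 = 1


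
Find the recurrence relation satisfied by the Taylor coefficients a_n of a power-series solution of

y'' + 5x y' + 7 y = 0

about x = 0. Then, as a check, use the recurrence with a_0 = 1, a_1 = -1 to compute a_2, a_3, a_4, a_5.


Substitute y = sum_n a_n x^n.
y''(x) has coefficient (n+2)(n+1) a_{n+2} at x^n;
5 x y'(x) has coefficient 5 n a_n at x^n (shift);
7 y(x) has coefficient 7 a_n at x^n.
Matching x^n: (n+2)(n+1) a_{n+2} + (5n + 7) a_n = 0.
Thus a_{n+2} = (-5n - 7) / ((n+1)(n+2)) * a_n.

Check with a_0 = 1, a_1 = -1 (apply the recurrence for n = 0, 1, 2, 3): a_0 = 1, a_1 = -1, a_2 = -7/2, a_3 = 2, a_4 = 119/24, a_5 = -11/5.

a_(n+2) = (-5n - 7) / ((n+1)(n+2)) * a_n; check: a_0 = 1, a_1 = -1, a_2 = -7/2, a_3 = 2, a_4 = 119/24, a_5 = -11/5


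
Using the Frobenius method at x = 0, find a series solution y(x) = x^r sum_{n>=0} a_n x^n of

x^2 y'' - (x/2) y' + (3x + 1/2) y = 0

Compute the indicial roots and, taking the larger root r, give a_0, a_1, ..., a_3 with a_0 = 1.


Write in Frobenius form y'' + (p(x)/x) y' + (q(x)/x^2) y = 0:
  p(x) = -1/2,  q(x) = 3x + 1/2.
Indicial equation: r(r-1) + (-1/2) r + (1/2) = 0 -> roots r_1 = 1, r_2 = 1/2.
Take r = r_1 = 1. Let y(x) = x^r sum_{n>=0} a_n x^n with a_0 = 1.
Substitute y = x^r sum a_n x^n and match x^{r+n}. The recurrence is
  D(n) a_n + 3 a_{n-1} = 0,  where D(n) = (r+n)(r+n-1) + (-1/2)(r+n) + (1/2).
  a_n = -3 / D(n) * a_{n-1}.
Since the indicial polynomial factors as (r - r_1)(r - r_2), D(n) = (r_1 + n - r_1)(r_1 + n - r_2) = n(n + 1/2).
Evaluating step by step (a_0 = 1):
  n = 1: D(1) = 1(1 + 1/2) = 3/2; numerator = -3(1) = -3; a_1 = (-3)/(3/2) = -2
  n = 2: D(2) = 2(2 + 1/2) = 5; numerator = -3(-2) = 6; a_2 = (6)/(5) = 6/5
  n = 3: D(3) = 3(3 + 1/2) = 21/2; numerator = -3(6/5) = -18/5; a_3 = (-18/5)/(21/2) = -12/35

r = 1; a_0 = 1; a_1 = -2; a_2 = 6/5; a_3 = -12/35


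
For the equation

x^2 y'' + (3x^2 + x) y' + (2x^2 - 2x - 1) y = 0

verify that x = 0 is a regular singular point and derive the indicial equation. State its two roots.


Divide by x^2 to reach normal form y'' + P_1(x) y' + P_2(x) y = 0 with P_1(x) = 3 + 1/x and P_2(x) = 2 - 2/x - 1/x^2.
x = 0 is a singular point because the y'-coefficient 3 + 1/x has a pole at x = 0 and the y-coefficient 2 - 2/x - 1/x^2 has a pole at x = 0.
It is a regular singular point because x P_1(x) = p(x) = 3x + 1 and x^2 P_2(x) = q(x) = 2x^2 - 2x - 1 are polynomials, hence analytic at x = 0.
p(0) = 1,  q(0) = -1.
Indicial equation: r(r-1) + p(0) r + q(0) = 0, i.e. r^2 + (p(0) - 1) r + q(0) = 0, i.e. r^2 - 1 = 0.
Discriminant: (0)^2 - 4(-1) = 4, so r = (0 ± 2)/2.
Solving: r_1 = 1, r_2 = -1.

indicial: r^2 - 1 = 0; roots r_1 = 1, r_2 = -1


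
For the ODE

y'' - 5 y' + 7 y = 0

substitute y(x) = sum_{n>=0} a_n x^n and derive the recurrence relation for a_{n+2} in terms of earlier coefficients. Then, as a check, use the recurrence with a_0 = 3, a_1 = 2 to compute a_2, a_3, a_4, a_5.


Substitute y = sum_n a_n x^n.
y''(x) has coefficient (n+2)(n+1) a_{n+2} at x^n;
-5 y'(x) has coefficient -5 (n+1) a_{n+1} at x^n;
7 y(x) has coefficient 7 a_n at x^n.
Matching x^n: (n+2)(n+1) a_{n+2} - 5 (n+1) a_{n+1} + 7 a_n = 0.
Thus a_{n+2} = [5 (n+1) a_{n+1} - 7 a_n] / ((n+1)(n+2)).

Check with a_0 = 3, a_1 = 2 (apply the recurrence for n = 0, 1, 2, 3): a_0 = 3, a_1 = 2, a_2 = -11/2, a_3 = -23/2, a_4 = -67/6, a_5 = -857/120.

a_(n+2) = [5 (n+1) a_(n+1) - 7 a_n] / ((n+1)(n+2)); check: a_0 = 3, a_1 = 2, a_2 = -11/2, a_3 = -23/2, a_4 = -67/6, a_5 = -857/120


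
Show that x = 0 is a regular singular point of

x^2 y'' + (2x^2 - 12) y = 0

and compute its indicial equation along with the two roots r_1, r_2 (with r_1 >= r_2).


Divide by x^2 to reach normal form y'' + P_1(x) y' + P_2(x) y = 0 with P_1(x) = 0 and P_2(x) = 2 - 12/x^2.
x = 0 is a singular point because the y-coefficient 2 - 12/x^2 has a pole at x = 0.
It is a regular singular point because x P_1(x) = p(x) = 0 and x^2 P_2(x) = q(x) = 2x^2 - 12 are polynomials, hence analytic at x = 0.
p(0) = 0,  q(0) = -12.
Indicial equation: r(r-1) + p(0) r + q(0) = 0, i.e. r^2 + (p(0) - 1) r + q(0) = 0, i.e. r^2 - 1 r - 12 = 0.
Discriminant: (-1)^2 - 4(-12) = 49, so r = (1 ± 7)/2.
Solving: r_1 = 4, r_2 = -3.

indicial: r^2 - 1 r - 12 = 0; roots r_1 = 4, r_2 = -3


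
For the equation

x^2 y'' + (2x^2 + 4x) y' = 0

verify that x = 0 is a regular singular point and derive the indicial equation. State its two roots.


Divide by x^2 to reach normal form y'' + P_1(x) y' + P_2(x) y = 0 with P_1(x) = 2 + 4/x and P_2(x) = 0.
x = 0 is a singular point because the y'-coefficient 2 + 4/x has a pole at x = 0.
It is a regular singular point because x P_1(x) = p(x) = 2x + 4 and x^2 P_2(x) = q(x) = 0 are polynomials, hence analytic at x = 0.
p(0) = 4,  q(0) = 0.
Indicial equation: r(r-1) + p(0) r + q(0) = 0, i.e. r^2 + (p(0) - 1) r + q(0) = 0, i.e. r^2 + 3 r = 0.
Discriminant: (3)^2 - 4(0) = 9, so r = (-3 ± 3)/2.
Solving: r_1 = 0, r_2 = -3.

indicial: r^2 + 3 r = 0; roots r_1 = 0, r_2 = -3


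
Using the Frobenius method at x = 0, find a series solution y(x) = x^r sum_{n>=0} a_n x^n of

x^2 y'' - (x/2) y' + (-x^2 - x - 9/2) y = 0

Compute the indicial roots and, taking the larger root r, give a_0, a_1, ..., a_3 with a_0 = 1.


Write in Frobenius form y'' + (p(x)/x) y' + (q(x)/x^2) y = 0:
  p(x) = -1/2,  q(x) = -x^2 - x - 9/2.
Indicial equation: r(r-1) + (-1/2) r + (-9/2) = 0 -> roots r_1 = 3, r_2 = -3/2.
Take r = r_1 = 3. Let y(x) = x^r sum_{n>=0} a_n x^n with a_0 = 1.
Substitute y = x^r sum a_n x^n and match x^{r+n}. The recurrence is
  D(n) a_n - 1 a_{n-1} - 1 a_{n-2} = 0,  where D(n) = (r+n)(r+n-1) + (-1/2)(r+n) + (-9/2).
  a_n = [1 a_{n-1} + 1 a_{n-2}] / D(n).
Since the indicial polynomial factors as (r - r_1)(r - r_2), D(n) = (r_1 + n - r_1)(r_1 + n - r_2) = n(n + 9/2).
Evaluating step by step (a_0 = 1):
  n = 1: D(1) = 1(1 + 9/2) = 11/2; numerator = 1(1) = 1; a_1 = (1)/(11/2) = 2/11
  n = 2: D(2) = 2(2 + 9/2) = 13; numerator = 1(2/11) + 1(1) = 13/11; a_2 = (13/11)/(13) = 1/11
  n = 3: D(3) = 3(3 + 9/2) = 45/2; numerator = 1(1/11) + 1(2/11) = 3/11; a_3 = (3/11)/(45/2) = 2/165

r = 3; a_0 = 1; a_1 = 2/11; a_2 = 1/11; a_3 = 2/165


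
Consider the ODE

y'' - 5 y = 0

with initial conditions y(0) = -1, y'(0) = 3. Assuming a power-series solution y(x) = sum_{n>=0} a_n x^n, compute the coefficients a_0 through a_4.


Ansatz: y(x) = sum_{n>=0} a_n x^n, so y'(x) = sum_{n>=1} n a_n x^(n-1) and y''(x) = sum_{n>=2} n(n-1) a_n x^(n-2).
Substitute into P(x) y'' + Q(x) y' + R(x) y = 0 with P(x) = 1, Q(x) = 0, R(x) = -5, and match powers of x.
Initial conditions: a_0 = -1, a_1 = 3.
Setting the coefficient of each power of x to zero and solving order by order (substituting the coefficients already found):
  x^0: 2 a_2 - 5 a_0 = 0  ->  2 a_2 = 5 a_0 = -5  ->  a_2 = -5/2
  x^1: 6 a_3 - 5 a_1 = 0  ->  6 a_3 = 5 a_1 = 15  ->  a_3 = 5/2
  x^2: 12 a_4 - 5 a_2 = 0  ->  12 a_4 = 5 a_2 = -25/2  ->  a_4 = -25/24
Truncated series: y(x) = -1 + 3 x - (5/2) x^2 + (5/2) x^3 - (25/24) x^4 + O(x^5).

a_0 = -1; a_1 = 3; a_2 = -5/2; a_3 = 5/2; a_4 = -25/24


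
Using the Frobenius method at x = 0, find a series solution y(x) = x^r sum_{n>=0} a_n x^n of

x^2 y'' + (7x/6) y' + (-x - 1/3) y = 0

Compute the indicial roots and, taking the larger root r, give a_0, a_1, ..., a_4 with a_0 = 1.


Write in Frobenius form y'' + (p(x)/x) y' + (q(x)/x^2) y = 0:
  p(x) = 7/6,  q(x) = -x - 1/3.
Indicial equation: r(r-1) + (7/6) r + (-1/3) = 0 -> roots r_1 = 1/2, r_2 = -2/3.
Take r = r_1 = 1/2. Let y(x) = x^r sum_{n>=0} a_n x^n with a_0 = 1.
Substitute y = x^r sum a_n x^n and match x^{r+n}. The recurrence is
  D(n) a_n - 1 a_{n-1} = 0,  where D(n) = (r+n)(r+n-1) + (7/6)(r+n) + (-1/3).
  a_n = 1 / D(n) * a_{n-1}.
Since the indicial polynomial factors as (r - r_1)(r - r_2), D(n) = (r_1 + n - r_1)(r_1 + n - r_2) = n(n + 7/6).
Evaluating step by step (a_0 = 1):
  n = 1: D(1) = 1(1 + 7/6) = 13/6; numerator = 1(1) = 1; a_1 = (1)/(13/6) = 6/13
  n = 2: D(2) = 2(2 + 7/6) = 19/3; numerator = 1(6/13) = 6/13; a_2 = (6/13)/(19/3) = 18/247
  n = 3: D(3) = 3(3 + 7/6) = 25/2; numerator = 1(18/247) = 18/247; a_3 = (18/247)/(25/2) = 36/6175
  n = 4: D(4) = 4(4 + 7/6) = 62/3; numerator = 1(36/6175) = 36/6175; a_4 = (36/6175)/(62/3) = 54/191425

r = 1/2; a_0 = 1; a_1 = 6/13; a_2 = 18/247; a_3 = 36/6175; a_4 = 54/191425


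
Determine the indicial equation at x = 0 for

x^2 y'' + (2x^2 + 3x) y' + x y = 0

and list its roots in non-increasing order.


Divide by x^2 to reach normal form y'' + P_1(x) y' + P_2(x) y = 0 with P_1(x) = 2 + 3/x and P_2(x) = 1/x.
x = 0 is a singular point because the y'-coefficient 2 + 3/x has a pole at x = 0 and the y-coefficient 1/x has a pole at x = 0.
It is a regular singular point because x P_1(x) = p(x) = 2x + 3 and x^2 P_2(x) = q(x) = x are polynomials, hence analytic at x = 0.
p(0) = 3,  q(0) = 0.
Indicial equation: r(r-1) + p(0) r + q(0) = 0, i.e. r^2 + (p(0) - 1) r + q(0) = 0, i.e. r^2 + 2 r = 0.
Discriminant: (2)^2 - 4(0) = 4, so r = (-2 ± 2)/2.
Solving: r_1 = 0, r_2 = -2.

indicial: r^2 + 2 r = 0; roots r_1 = 0, r_2 = -2


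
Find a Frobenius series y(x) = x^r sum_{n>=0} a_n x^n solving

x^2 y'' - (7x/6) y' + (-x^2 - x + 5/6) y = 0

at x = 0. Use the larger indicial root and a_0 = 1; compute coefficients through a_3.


Write in Frobenius form y'' + (p(x)/x) y' + (q(x)/x^2) y = 0:
  p(x) = -7/6,  q(x) = -x^2 - x + 5/6.
Indicial equation: r(r-1) + (-7/6) r + (5/6) = 0 -> roots r_1 = 5/3, r_2 = 1/2.
Take r = r_1 = 5/3. Let y(x) = x^r sum_{n>=0} a_n x^n with a_0 = 1.
Substitute y = x^r sum a_n x^n and match x^{r+n}. The recurrence is
  D(n) a_n - 1 a_{n-1} - 1 a_{n-2} = 0,  where D(n) = (r+n)(r+n-1) + (-7/6)(r+n) + (5/6).
  a_n = [1 a_{n-1} + 1 a_{n-2}] / D(n).
Since the indicial polynomial factors as (r - r_1)(r - r_2), D(n) = (r_1 + n - r_1)(r_1 + n - r_2) = n(n + 7/6).
Evaluating step by step (a_0 = 1):
  n = 1: D(1) = 1(1 + 7/6) = 13/6; numerator = 1(1) = 1; a_1 = (1)/(13/6) = 6/13
  n = 2: D(2) = 2(2 + 7/6) = 19/3; numerator = 1(6/13) + 1(1) = 19/13; a_2 = (19/13)/(19/3) = 3/13
  n = 3: D(3) = 3(3 + 7/6) = 25/2; numerator = 1(3/13) + 1(6/13) = 9/13; a_3 = (9/13)/(25/2) = 18/325

r = 5/3; a_0 = 1; a_1 = 6/13; a_2 = 3/13; a_3 = 18/325


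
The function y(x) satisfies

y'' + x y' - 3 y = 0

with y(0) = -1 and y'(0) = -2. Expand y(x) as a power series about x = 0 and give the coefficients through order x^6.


Ansatz: y(x) = sum_{n>=0} a_n x^n, so y'(x) = sum_{n>=1} n a_n x^(n-1) and y''(x) = sum_{n>=2} n(n-1) a_n x^(n-2).
Substitute into P(x) y'' + Q(x) y' + R(x) y = 0 with P(x) = 1, Q(x) = x, R(x) = -3, and match powers of x.
Initial conditions: a_0 = -1, a_1 = -2.
Setting the coefficient of each power of x to zero and solving order by order (substituting the coefficients already found):
  x^0: 2 a_2 - 3 a_0 = 0  ->  2 a_2 = 3 a_0 = -3  ->  a_2 = -3/2
  x^1: 6 a_3 - 2 a_1 = 0  ->  6 a_3 = 2 a_1 = -4  ->  a_3 = -2/3
  x^2: 12 a_4 - a_2 = 0  ->  12 a_4 = a_2 = -3/2  ->  a_4 = -1/8
  x^3: 20 a_5 = 0  ->  a_5 = 0
  x^4: 30 a_6 + a_4 = 0  ->  30 a_6 = -a_4 = 1/8  ->  a_6 = 1/240
Truncated series: y(x) = -1 - 2 x - (3/2) x^2 - (2/3) x^3 - (1/8) x^4 + (1/240) x^6 + O(x^7).

a_0 = -1; a_1 = -2; a_2 = -3/2; a_3 = -2/3; a_4 = -1/8; a_5 = 0; a_6 = 1/240


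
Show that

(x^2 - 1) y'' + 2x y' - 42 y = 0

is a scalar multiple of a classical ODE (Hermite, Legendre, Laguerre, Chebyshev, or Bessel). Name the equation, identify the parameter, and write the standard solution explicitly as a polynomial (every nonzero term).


All three coefficients share the factor -1; dividing through by -1 gives  (1 - x^2) y'' - 2x y' + 42 y = 0.
This matches the Legendre equation (1 - x^2) y'' - 2x y' + n(n+1) y = 0 (note the -2x y' term) with n(n+1) = 42, so n = 6; the polynomial solution is P_6(x).
With y = sum_k a_k x^k, matching x^k gives (k+2)(k+1) a_{k+2} = [k(k+1) - n(n+1)] a_k = (k - 6)(k + 7) a_k. The right side vanishes at k = 6, so the series with the parity of 6 terminates at degree 6.
Standard normalization (P_n(1) = 1): leading coefficient (2n)!/(2^n (n!)^2) = 479001600/(64*518400) = 231/16, so a_6 = 231/16. Work downward with a_k = (k+1)(k+2) a_{k+2} / ((k - 6)(k + 7)):
  a_4 = (5)(6)(231/16) / ((4 - 6)(4 + 7)) = (3465/8)/(-22) = -315/16
  a_2 = (3)(4)(-315/16) / ((2 - 6)(2 + 7)) = (-945/4)/(-36) = 105/16
  a_0 = (1)(2)(105/16) / ((0 - 6)(0 + 7)) = (105/8)/(-42) = -5/16
Hence P_6(x) = 231 x^6/16 - 315 x^4/16 + 105 x^2/16 - 5/16.

P_6(x); series = 231 x^6/16 - 315 x^4/16 + 105 x^2/16 - 5/16


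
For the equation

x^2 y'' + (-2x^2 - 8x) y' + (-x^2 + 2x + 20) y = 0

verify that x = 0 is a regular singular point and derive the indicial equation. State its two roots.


Divide by x^2 to reach normal form y'' + P_1(x) y' + P_2(x) y = 0 with P_1(x) = -2 - 8/x and P_2(x) = -1 + 2/x + 20/x^2.
x = 0 is a singular point because the y'-coefficient -2 - 8/x has a pole at x = 0 and the y-coefficient -1 + 2/x + 20/x^2 has a pole at x = 0.
It is a regular singular point because x P_1(x) = p(x) = -2x - 8 and x^2 P_2(x) = q(x) = -x^2 + 2x + 20 are polynomials, hence analytic at x = 0.
p(0) = -8,  q(0) = 20.
Indicial equation: r(r-1) + p(0) r + q(0) = 0, i.e. r^2 + (p(0) - 1) r + q(0) = 0, i.e. r^2 - 9 r + 20 = 0.
Discriminant: (-9)^2 - 4(20) = 1, so r = (9 ± 1)/2.
Solving: r_1 = 5, r_2 = 4.

indicial: r^2 - 9 r + 20 = 0; roots r_1 = 5, r_2 = 4


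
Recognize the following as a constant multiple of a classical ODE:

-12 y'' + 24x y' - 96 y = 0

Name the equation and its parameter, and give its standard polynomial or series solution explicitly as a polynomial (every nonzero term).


All three coefficients share the factor -12; dividing through by -12 gives  y'' - 2x y' + 8 y = 0.
This matches the Hermite equation y'' - 2x y' + 2n y = 0 with 2n = 8, so n = 4; the polynomial solution is H_4(x).
With y = sum_k a_k x^k, matching x^k gives (k+2)(k+1) a_{k+2} = 2(k - n) a_k = 2(k - 4) a_k. The right side vanishes at k = 4, so the series with the parity of 4 terminates at degree 4.
Standard normalization: leading coefficient of H_n is 2^n, so a_4 = 2^4 = 16. Work downward with a_k = (k+1)(k+2) a_{k+2} / (2(k - n)):
  a_2 = (3)(4)(16) / (2(2 - 4)) = 192/(-4) = -48
  a_0 = (1)(2)(-48) / (2(0 - 4)) = -96/(-8) = 12
Hence H_4(x) = 16 x^4 - 48 x^2 + 12.

H_4(x); series = 16 x^4 - 48 x^2 + 12


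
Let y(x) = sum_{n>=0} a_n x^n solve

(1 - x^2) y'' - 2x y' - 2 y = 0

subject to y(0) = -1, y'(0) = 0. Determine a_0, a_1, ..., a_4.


Ansatz: y(x) = sum_{n>=0} a_n x^n, so y'(x) = sum_{n>=1} n a_n x^(n-1) and y''(x) = sum_{n>=2} n(n-1) a_n x^(n-2).
Substitute into P(x) y'' + Q(x) y' + R(x) y = 0 with P(x) = 1 - x^2, Q(x) = -2x, R(x) = -2, and match powers of x.
Initial conditions: a_0 = -1, a_1 = 0.
Setting the coefficient of each power of x to zero and solving order by order (substituting the coefficients already found):
  x^0: 2 a_2 - 2 a_0 = 0  ->  2 a_2 = 2 a_0 = -2  ->  a_2 = -1
  x^1: 6 a_3 - 4 a_1 = 0  ->  6 a_3 = 4 a_1 = 0  ->  a_3 = 0
  x^2: 12 a_4 - 8 a_2 = 0  ->  12 a_4 = 8 a_2 = -8  ->  a_4 = -2/3
Truncated series: y(x) = -1 - x^2 - (2/3) x^4 + O(x^5).

a_0 = -1; a_1 = 0; a_2 = -1; a_3 = 0; a_4 = -2/3


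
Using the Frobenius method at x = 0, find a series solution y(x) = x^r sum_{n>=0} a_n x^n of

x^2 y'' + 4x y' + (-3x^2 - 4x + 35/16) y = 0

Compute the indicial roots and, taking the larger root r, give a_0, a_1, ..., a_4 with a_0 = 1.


Write in Frobenius form y'' + (p(x)/x) y' + (q(x)/x^2) y = 0:
  p(x) = 4,  q(x) = -3x^2 - 4x + 35/16.
Indicial equation: r(r-1) + (4) r + (35/16) = 0 -> roots r_1 = -5/4, r_2 = -7/4.
Take r = r_1 = -5/4. Let y(x) = x^r sum_{n>=0} a_n x^n with a_0 = 1.
Substitute y = x^r sum a_n x^n and match x^{r+n}. The recurrence is
  D(n) a_n - 4 a_{n-1} - 3 a_{n-2} = 0,  where D(n) = (r+n)(r+n-1) + (4)(r+n) + (35/16).
  a_n = [4 a_{n-1} + 3 a_{n-2}] / D(n).
Since the indicial polynomial factors as (r - r_1)(r - r_2), D(n) = (r_1 + n - r_1)(r_1 + n - r_2) = n(n + 1/2).
Evaluating step by step (a_0 = 1):
  n = 1: D(1) = 1(1 + 1/2) = 3/2; numerator = 4(1) = 4; a_1 = (4)/(3/2) = 8/3
  n = 2: D(2) = 2(2 + 1/2) = 5; numerator = 4(8/3) + 3(1) = 41/3; a_2 = (41/3)/(5) = 41/15
  n = 3: D(3) = 3(3 + 1/2) = 21/2; numerator = 4(41/15) + 3(8/3) = 284/15; a_3 = (284/15)/(21/2) = 568/315
  n = 4: D(4) = 4(4 + 1/2) = 18; numerator = 4(568/315) + 3(41/15) = 971/63; a_4 = (971/63)/(18) = 971/1134

r = -5/4; a_0 = 1; a_1 = 8/3; a_2 = 41/15; a_3 = 568/315; a_4 = 971/1134


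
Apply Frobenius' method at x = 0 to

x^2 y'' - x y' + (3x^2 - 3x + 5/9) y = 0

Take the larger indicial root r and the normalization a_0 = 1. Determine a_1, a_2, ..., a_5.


Write in Frobenius form y'' + (p(x)/x) y' + (q(x)/x^2) y = 0:
  p(x) = -1,  q(x) = 3x^2 - 3x + 5/9.
Indicial equation: r(r-1) + (-1) r + (5/9) = 0 -> roots r_1 = 5/3, r_2 = 1/3.
Take r = r_1 = 5/3. Let y(x) = x^r sum_{n>=0} a_n x^n with a_0 = 1.
Substitute y = x^r sum a_n x^n and match x^{r+n}. The recurrence is
  D(n) a_n - 3 a_{n-1} + 3 a_{n-2} = 0,  where D(n) = (r+n)(r+n-1) + (-1)(r+n) + (5/9).
  a_n = [3 a_{n-1} - 3 a_{n-2}] / D(n).
Since the indicial polynomial factors as (r - r_1)(r - r_2), D(n) = (r_1 + n - r_1)(r_1 + n - r_2) = n(n + 4/3).
Evaluating step by step (a_0 = 1):
  n = 1: D(1) = 1(1 + 4/3) = 7/3; numerator = 3(1) = 3; a_1 = (3)/(7/3) = 9/7
  n = 2: D(2) = 2(2 + 4/3) = 20/3; numerator = 3(9/7) - 3(1) = 6/7; a_2 = (6/7)/(20/3) = 9/70
  n = 3: D(3) = 3(3 + 4/3) = 13; numerator = 3(9/70) - 3(9/7) = -243/70; a_3 = (-243/70)/(13) = -243/910
  n = 4: D(4) = 4(4 + 4/3) = 64/3; numerator = 3(-243/910) - 3(9/70) = -108/91; a_4 = (-108/91)/(64/3) = -81/1456
  n = 5: D(5) = 5(5 + 4/3) = 95/3; numerator = 3(-81/1456) - 3(-243/910) = 4617/7280; a_5 = (4617/7280)/(95/3) = 729/36400

r = 5/3; a_0 = 1; a_1 = 9/7; a_2 = 9/70; a_3 = -243/910; a_4 = -81/1456; a_5 = 729/36400


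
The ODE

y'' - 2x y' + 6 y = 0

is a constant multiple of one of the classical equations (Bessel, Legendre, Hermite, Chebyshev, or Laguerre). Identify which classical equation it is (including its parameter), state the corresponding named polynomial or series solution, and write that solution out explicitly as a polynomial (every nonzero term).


The equation is already in a standard form:  y'' - 2x y' + 6 y = 0.
This matches the Hermite equation y'' - 2x y' + 2n y = 0 with 2n = 6, so n = 3; the polynomial solution is H_3(x).
With y = sum_k a_k x^k, matching x^k gives (k+2)(k+1) a_{k+2} = 2(k - n) a_k = 2(k - 3) a_k. The right side vanishes at k = 3, so the series with the parity of 3 terminates at degree 3.
Standard normalization: leading coefficient of H_n is 2^n, so a_3 = 2^3 = 8. Work downward with a_k = (k+1)(k+2) a_{k+2} / (2(k - n)):
  a_1 = (2)(3)(8) / (2(1 - 3)) = 48/(-4) = -12
Hence H_3(x) = 8 x^3 - 12 x.

H_3(x); series = 8 x^3 - 12 x


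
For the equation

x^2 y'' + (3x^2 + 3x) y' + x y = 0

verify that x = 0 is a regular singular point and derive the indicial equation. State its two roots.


Divide by x^2 to reach normal form y'' + P_1(x) y' + P_2(x) y = 0 with P_1(x) = 3 + 3/x and P_2(x) = 1/x.
x = 0 is a singular point because the y'-coefficient 3 + 3/x has a pole at x = 0 and the y-coefficient 1/x has a pole at x = 0.
It is a regular singular point because x P_1(x) = p(x) = 3x + 3 and x^2 P_2(x) = q(x) = x are polynomials, hence analytic at x = 0.
p(0) = 3,  q(0) = 0.
Indicial equation: r(r-1) + p(0) r + q(0) = 0, i.e. r^2 + (p(0) - 1) r + q(0) = 0, i.e. r^2 + 2 r = 0.
Discriminant: (2)^2 - 4(0) = 4, so r = (-2 ± 2)/2.
Solving: r_1 = 0, r_2 = -2.

indicial: r^2 + 2 r = 0; roots r_1 = 0, r_2 = -2


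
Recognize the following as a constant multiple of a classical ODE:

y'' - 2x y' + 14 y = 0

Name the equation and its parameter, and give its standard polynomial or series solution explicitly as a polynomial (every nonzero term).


The equation is already in a standard form:  y'' - 2x y' + 14 y = 0.
This matches the Hermite equation y'' - 2x y' + 2n y = 0 with 2n = 14, so n = 7; the polynomial solution is H_7(x).
With y = sum_k a_k x^k, matching x^k gives (k+2)(k+1) a_{k+2} = 2(k - n) a_k = 2(k - 7) a_k. The right side vanishes at k = 7, so the series with the parity of 7 terminates at degree 7.
Standard normalization: leading coefficient of H_n is 2^n, so a_7 = 2^7 = 128. Work downward with a_k = (k+1)(k+2) a_{k+2} / (2(k - n)):
  a_5 = (6)(7)(128) / (2(5 - 7)) = 5376/(-4) = -1344
  a_3 = (4)(5)(-1344) / (2(3 - 7)) = -26880/(-8) = 3360
  a_1 = (2)(3)(3360) / (2(1 - 7)) = 20160/(-12) = -1680
Hence H_7(x) = 128 x^7 - 1344 x^5 + 3360 x^3 - 1680 x.

H_7(x); series = 128 x^7 - 1344 x^5 + 3360 x^3 - 1680 x


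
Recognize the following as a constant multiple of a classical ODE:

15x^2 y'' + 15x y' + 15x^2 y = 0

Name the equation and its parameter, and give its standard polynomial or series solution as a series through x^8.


All three coefficients share the factor 15; dividing through by 15 gives  x^2 y'' + x y' + x^2 y = 0.
This matches the Bessel equation x^2 y'' + x y' + (x^2 - nu^2) y = 0 with nu^2 = 0, so nu = 0; the solution bounded at x = 0 is J_0(x).
Frobenius at x = 0: indicial roots ±nu; for r = nu the recurrence k(k + 2nu) c_k = -c_{k-2} gives the standard series J_nu(x) = sum_{k>=0} (-1)^k / (k! (k+nu)!) (x/2)^(2k+nu). Evaluate the first 5 terms:
  k = 0: (-1)^0 / (0! * 0! * 2^0) x^0 = 1/(1*1*1) x^0 = (1) x^0
  k = 1: (-1)^1 / (1! * 1! * 2^2) x^2 = -1/(1*1*4) x^2 = (-1/4) x^2
  k = 2: (-1)^2 / (2! * 2! * 2^4) x^4 = 1/(2*2*16) x^4 = (1/64) x^4
  k = 3: (-1)^3 / (3! * 3! * 2^6) x^6 = -1/(6*6*64) x^6 = (-1/2304) x^6
  k = 4: (-1)^4 / (4! * 4! * 2^8) x^8 = 1/(24*24*256) x^8 = (1/147456) x^8
Hence J_0(x) = x^8/147456 - x^6/2304 + x^4/64 - x^2/4 + 1 + ....

J_0(x); series = x^8/147456 - x^6/2304 + x^4/64 - x^2/4 + 1


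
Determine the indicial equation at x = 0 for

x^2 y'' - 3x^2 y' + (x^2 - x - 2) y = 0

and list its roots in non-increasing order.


Divide by x^2 to reach normal form y'' + P_1(x) y' + P_2(x) y = 0 with P_1(x) = -3 and P_2(x) = 1 - 1/x - 2/x^2.
x = 0 is a singular point because the y-coefficient 1 - 1/x - 2/x^2 has a pole at x = 0.
It is a regular singular point because x P_1(x) = p(x) = -3x and x^2 P_2(x) = q(x) = x^2 - x - 2 are polynomials, hence analytic at x = 0.
p(0) = 0,  q(0) = -2.
Indicial equation: r(r-1) + p(0) r + q(0) = 0, i.e. r^2 + (p(0) - 1) r + q(0) = 0, i.e. r^2 - 1 r - 2 = 0.
Discriminant: (-1)^2 - 4(-2) = 9, so r = (1 ± 3)/2.
Solving: r_1 = 2, r_2 = -1.

indicial: r^2 - 1 r - 2 = 0; roots r_1 = 2, r_2 = -1


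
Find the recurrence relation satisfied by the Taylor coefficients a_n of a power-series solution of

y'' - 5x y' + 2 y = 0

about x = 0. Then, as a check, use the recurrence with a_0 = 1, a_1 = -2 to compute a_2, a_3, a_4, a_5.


Substitute y = sum_n a_n x^n.
y''(x) has coefficient (n+2)(n+1) a_{n+2} at x^n;
-5 x y'(x) has coefficient -5 n a_n at x^n (shift);
2 y(x) has coefficient 2 a_n at x^n.
Matching x^n: (n+2)(n+1) a_{n+2} + (-5n + 2) a_n = 0.
Thus a_{n+2} = (5n - 2) / ((n+1)(n+2)) * a_n.

Check with a_0 = 1, a_1 = -2 (apply the recurrence for n = 0, 1, 2, 3): a_0 = 1, a_1 = -2, a_2 = -1, a_3 = -1, a_4 = -2/3, a_5 = -13/20.

a_(n+2) = (5n - 2) / ((n+1)(n+2)) * a_n; check: a_0 = 1, a_1 = -2, a_2 = -1, a_3 = -1, a_4 = -2/3, a_5 = -13/20


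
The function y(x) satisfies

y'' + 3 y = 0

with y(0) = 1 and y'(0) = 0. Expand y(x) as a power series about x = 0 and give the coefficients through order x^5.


Ansatz: y(x) = sum_{n>=0} a_n x^n, so y'(x) = sum_{n>=1} n a_n x^(n-1) and y''(x) = sum_{n>=2} n(n-1) a_n x^(n-2).
Substitute into P(x) y'' + Q(x) y' + R(x) y = 0 with P(x) = 1, Q(x) = 0, R(x) = 3, and match powers of x.
Initial conditions: a_0 = 1, a_1 = 0.
Setting the coefficient of each power of x to zero and solving order by order (substituting the coefficients already found):
  x^0: 2 a_2 + 3 a_0 = 0  ->  2 a_2 = -3 a_0 = -3  ->  a_2 = -3/2
  x^1: 6 a_3 + 3 a_1 = 0  ->  6 a_3 = -3 a_1 = 0  ->  a_3 = 0
  x^2: 12 a_4 + 3 a_2 = 0  ->  12 a_4 = -3 a_2 = 9/2  ->  a_4 = 3/8
  x^3: 20 a_5 + 3 a_3 = 0  ->  20 a_5 = -3 a_3 = 0  ->  a_5 = 0
Truncated series: y(x) = 1 - (3/2) x^2 + (3/8) x^4 + O(x^6).

a_0 = 1; a_1 = 0; a_2 = -3/2; a_3 = 0; a_4 = 3/8; a_5 = 0


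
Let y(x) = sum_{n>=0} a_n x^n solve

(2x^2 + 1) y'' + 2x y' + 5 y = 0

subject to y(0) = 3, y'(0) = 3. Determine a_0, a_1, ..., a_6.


Ansatz: y(x) = sum_{n>=0} a_n x^n, so y'(x) = sum_{n>=1} n a_n x^(n-1) and y''(x) = sum_{n>=2} n(n-1) a_n x^(n-2).
Substitute into P(x) y'' + Q(x) y' + R(x) y = 0 with P(x) = 2x^2 + 1, Q(x) = 2x, R(x) = 5, and match powers of x.
Initial conditions: a_0 = 3, a_1 = 3.
Setting the coefficient of each power of x to zero and solving order by order (substituting the coefficients already found):
  x^0: 2 a_2 + 5 a_0 = 0  ->  2 a_2 = -5 a_0 = -15  ->  a_2 = -15/2
  x^1: 6 a_3 + 7 a_1 = 0  ->  6 a_3 = -7 a_1 = -21  ->  a_3 = -7/2
  x^2: 12 a_4 + 13 a_2 = 0  ->  12 a_4 = -13 a_2 = 195/2  ->  a_4 = 65/8
  x^3: 20 a_5 + 23 a_3 = 0  ->  20 a_5 = -23 a_3 = 161/2  ->  a_5 = 161/40
  x^4: 30 a_6 + 37 a_4 = 0  ->  30 a_6 = -37 a_4 = -2405/8  ->  a_6 = -481/48
Truncated series: y(x) = 3 + 3 x - (15/2) x^2 - (7/2) x^3 + (65/8) x^4 + (161/40) x^5 - (481/48) x^6 + O(x^7).

a_0 = 3; a_1 = 3; a_2 = -15/2; a_3 = -7/2; a_4 = 65/8; a_5 = 161/40; a_6 = -481/48
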